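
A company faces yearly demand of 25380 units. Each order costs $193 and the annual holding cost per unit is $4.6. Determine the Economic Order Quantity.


Formula: EOQ = sqrt(2 * D * S / H)
Numerator: 2 * 25380 * 193 = 9796680
2DS/H = 9796680 / 4.6 = 2129713.0
EOQ = sqrt(2129713.0) = 1459.4 units

1459.4 units


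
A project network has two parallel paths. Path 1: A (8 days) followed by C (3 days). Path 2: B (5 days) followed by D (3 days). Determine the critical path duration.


Path 1 = 8 + 3 = 11 days
Path 2 = 5 + 3 = 8 days
Duration = max(11, 8) = 11 days

11 days


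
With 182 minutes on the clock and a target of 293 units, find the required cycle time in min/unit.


Formula: CT = Available Time / Number of Units
CT = 182 min / 293 units
CT = 0.62 min/unit

0.62 min/unit


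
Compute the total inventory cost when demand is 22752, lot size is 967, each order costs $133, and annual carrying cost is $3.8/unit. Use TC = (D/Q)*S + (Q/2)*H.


TC = 22752/967 * 133 + 967/2 * 3.8

$4966.58


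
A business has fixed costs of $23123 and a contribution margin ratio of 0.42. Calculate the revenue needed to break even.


Formula: BER = Fixed Costs / Contribution Margin Ratio
BER = $23123 / 0.42
BER = $55054.76 (to the nearest cent)

$55054.76


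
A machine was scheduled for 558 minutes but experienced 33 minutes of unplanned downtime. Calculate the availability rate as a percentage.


Formula: Availability = (Planned Time - Downtime) / Planned Time * 100
Uptime = 558 - 33 = 525 min
Availability = 525 / 558 * 100 = 94.1%

94.1%


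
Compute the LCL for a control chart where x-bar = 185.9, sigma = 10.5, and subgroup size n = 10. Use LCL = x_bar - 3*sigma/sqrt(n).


LCL = 185.9 - 3 * 10.5 / sqrt(10)

175.94


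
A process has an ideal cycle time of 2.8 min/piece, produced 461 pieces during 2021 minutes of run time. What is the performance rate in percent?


Formula: Performance = (Ideal CT * Total Count) / Run Time * 100
Ideal output time = 2.8 * 461 = 1290.8 min
Performance = 1290.8 / 2021 * 100 = 63.9%

63.9%


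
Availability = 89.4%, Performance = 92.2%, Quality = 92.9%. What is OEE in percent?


Formula: OEE = Availability * Performance * Quality / 10000
A * P = 89.4% * 92.2% / 100 = 82.43%
OEE = 82.43% * 92.9% / 100 = 76.6%

76.6%


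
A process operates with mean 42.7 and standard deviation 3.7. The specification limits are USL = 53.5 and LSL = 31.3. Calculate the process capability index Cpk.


Cpu = (53.5 - 42.7) / (3 * 3.7) = 0.97
Cpl = (42.7 - 31.3) / (3 * 3.7) = 1.03
Cpk = min(0.97, 1.03) = 0.97

0.97


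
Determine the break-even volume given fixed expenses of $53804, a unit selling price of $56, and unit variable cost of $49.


Formula: BEQ = Fixed Costs / (Price - Variable Cost)
Contribution margin = $56 - $49 = $7/unit
BEQ = ceil($53804 / $7/unit) = ceil(7686.29) = 7687 units

7687 units


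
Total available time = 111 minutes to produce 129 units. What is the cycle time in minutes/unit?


Formula: CT = Available Time / Number of Units
CT = 111 min / 129 units
CT = 0.86 min/unit

0.86 min/unit


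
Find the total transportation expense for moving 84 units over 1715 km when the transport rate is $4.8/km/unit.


TC = dist * cost * units = 1715 * 4.8 * 84 = $691488.00

$691488.00


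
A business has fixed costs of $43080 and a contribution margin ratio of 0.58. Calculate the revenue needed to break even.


Formula: BER = Fixed Costs / Contribution Margin Ratio
BER = $43080 / 0.58
BER = $74275.86 (to the nearest cent)

$74275.86


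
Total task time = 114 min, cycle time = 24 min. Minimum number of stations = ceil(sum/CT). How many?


Formula: N_min = ceil(Sum of Task Times / Cycle Time)
N_min = ceil(114 min / 24 min) = ceil(4.75)
N_min = 5 stations

5


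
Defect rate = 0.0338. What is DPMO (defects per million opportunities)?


DPMO = defect_rate * 1000000 = 0.0338 * 1000000

33800


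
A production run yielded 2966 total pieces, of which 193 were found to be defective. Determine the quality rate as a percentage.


Formula: Quality Rate = Good Pieces / Total Pieces * 100
Good pieces = 2966 - 193 = 2773
QR = 2773 / 2966 * 100 = 93.5%

93.5%


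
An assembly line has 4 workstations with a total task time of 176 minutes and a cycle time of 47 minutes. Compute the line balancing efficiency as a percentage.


Formula: Efficiency = Sum of Task Times / (N_stations * CT) * 100
Total station capacity = 4 stations * 47 min = 188 min
Efficiency = 176 / 188 * 100 = 93.6%

93.6%


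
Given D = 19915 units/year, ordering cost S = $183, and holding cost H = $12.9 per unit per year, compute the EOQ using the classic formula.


Formula: EOQ = sqrt(2 * D * S / H)
Numerator: 2 * 19915 * 183 = 7288890
2DS/H = 7288890 / 12.9 = 565030.2
EOQ = sqrt(565030.2) = 751.7 units

751.7 units


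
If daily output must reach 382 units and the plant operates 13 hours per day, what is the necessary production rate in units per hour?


Formula: Production Rate = Daily Demand / Available Hours
Rate = 382 units/day / 13 hours/day
Rate = 29.4 units/hour

29.4 units/hour


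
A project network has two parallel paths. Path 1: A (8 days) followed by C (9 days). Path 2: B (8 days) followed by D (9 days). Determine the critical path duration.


Path 1 = 8 + 9 = 17 days
Path 2 = 8 + 9 = 17 days
Duration = max(17, 17) = 17 days

17 days


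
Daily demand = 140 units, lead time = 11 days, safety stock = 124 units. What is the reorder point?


Formula: ROP = (Daily Demand * Lead Time) + Safety Stock
Demand during lead time = 140 * 11 = 1540 units
ROP = 1540 + 124 = 1664 units

1664 units


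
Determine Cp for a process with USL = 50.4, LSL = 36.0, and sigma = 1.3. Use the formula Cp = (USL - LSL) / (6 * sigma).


Cp = (50.4 - 36.0) / (6 * 1.3)

1.85


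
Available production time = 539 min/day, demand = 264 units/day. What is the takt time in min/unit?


Formula: Takt Time = Available Production Time / Customer Demand
Takt = 539 min/day / 264 units/day
Takt = 2.04 min/unit

2.04 min/unit


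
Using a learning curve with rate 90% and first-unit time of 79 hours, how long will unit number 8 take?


Formula: T_n = T_1 * (learning_rate)^(log2(n)) where learning_rate = rate/100
Doublings = log2(8) = 3
T_n = 79 * 0.9^3
T_n = 79 * 0.729 = 57.6 hours

57.6 hours


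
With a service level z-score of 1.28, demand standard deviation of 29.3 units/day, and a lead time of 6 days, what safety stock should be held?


Formula: SS = z * sigma_d * sqrt(LT)
sqrt(LT) = sqrt(6) = 2.4495
SS = 1.28 * 29.3 * 2.4495
SS = 91.9 units

91.9 units


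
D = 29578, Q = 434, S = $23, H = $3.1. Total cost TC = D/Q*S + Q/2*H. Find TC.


TC = 29578/434 * 23 + 434/2 * 3.1

$2240.20


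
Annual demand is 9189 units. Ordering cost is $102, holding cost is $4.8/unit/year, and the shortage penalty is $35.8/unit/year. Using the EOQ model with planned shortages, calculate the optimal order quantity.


Formula: EOQ* = sqrt(2DS/H) * sqrt((H+P)/P)
Base EOQ = sqrt(2*9189*102/4.8) = 624.93 units
Correction = sqrt((4.8+35.8)/35.8) = 1.06493
EOQ* = 624.93 * 1.06493 = 665.5 units

665.5 units


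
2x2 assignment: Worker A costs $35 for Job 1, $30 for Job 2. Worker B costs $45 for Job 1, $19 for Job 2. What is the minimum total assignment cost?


Option 1: A->1 + B->2 = $35 + $19 = $54
Option 2: A->2 + B->1 = $30 + $45 = $75
Min cost = min($54, $75) = $54

$54


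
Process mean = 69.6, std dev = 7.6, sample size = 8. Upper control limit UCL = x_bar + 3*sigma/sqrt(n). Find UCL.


UCL = 69.6 + 3 * 7.6 / sqrt(8)

77.66


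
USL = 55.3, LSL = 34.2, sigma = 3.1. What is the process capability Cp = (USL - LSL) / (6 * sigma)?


Cp = (55.3 - 34.2) / (6 * 3.1)

1.13


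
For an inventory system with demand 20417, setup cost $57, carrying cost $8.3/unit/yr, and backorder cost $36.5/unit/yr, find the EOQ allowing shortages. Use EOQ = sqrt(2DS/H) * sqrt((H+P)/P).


Formula: EOQ* = sqrt(2DS/H) * sqrt((H+P)/P)
Base EOQ = sqrt(2*20417*57/8.3) = 529.55 units
Correction = sqrt((8.3+36.5)/36.5) = 1.10788
EOQ* = 529.55 * 1.10788 = 586.7 units

586.7 units


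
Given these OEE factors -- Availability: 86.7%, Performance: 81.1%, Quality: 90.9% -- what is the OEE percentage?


Formula: OEE = Availability * Performance * Quality / 10000
A * P = 86.7% * 81.1% / 100 = 70.31%
OEE = 70.31% * 90.9% / 100 = 63.9%

63.9%


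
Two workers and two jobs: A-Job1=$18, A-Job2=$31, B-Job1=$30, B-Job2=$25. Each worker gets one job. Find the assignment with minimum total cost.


Option 1: A->1 + B->2 = $18 + $25 = $43
Option 2: A->2 + B->1 = $31 + $30 = $61
Min cost = min($43, $61) = $43

$43


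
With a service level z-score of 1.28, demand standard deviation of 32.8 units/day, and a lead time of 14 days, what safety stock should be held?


Formula: SS = z * sigma_d * sqrt(LT)
sqrt(LT) = sqrt(14) = 3.7417
SS = 1.28 * 32.8 * 3.7417
SS = 157.1 units

157.1 units


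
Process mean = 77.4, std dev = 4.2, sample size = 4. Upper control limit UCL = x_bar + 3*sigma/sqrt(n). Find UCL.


UCL = 77.4 + 3 * 4.2 / sqrt(4)

83.7


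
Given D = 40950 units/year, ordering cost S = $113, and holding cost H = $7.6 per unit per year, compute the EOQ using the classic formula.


Formula: EOQ = sqrt(2 * D * S / H)
Numerator: 2 * 40950 * 113 = 9254700
2DS/H = 9254700 / 7.6 = 1217723.7
EOQ = sqrt(1217723.7) = 1103.5 units

1103.5 units


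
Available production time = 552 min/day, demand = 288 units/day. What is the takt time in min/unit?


Formula: Takt Time = Available Production Time / Customer Demand
Takt = 552 min/day / 288 units/day
Takt = 1.92 min/unit

1.92 min/unit


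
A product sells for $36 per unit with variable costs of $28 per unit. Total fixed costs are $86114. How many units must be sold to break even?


Formula: BEQ = Fixed Costs / (Price - Variable Cost)
Contribution margin = $36 - $28 = $8/unit
BEQ = ceil($86114 / $8/unit) = ceil(10764.25) = 10765 units

10765 units


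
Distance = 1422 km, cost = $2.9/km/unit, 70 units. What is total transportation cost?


TC = dist * cost * units = 1422 * 2.9 * 70 = $288666.00

$288666.00


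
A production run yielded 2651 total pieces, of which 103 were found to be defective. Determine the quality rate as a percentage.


Formula: Quality Rate = Good Pieces / Total Pieces * 100
Good pieces = 2651 - 103 = 2548
QR = 2548 / 2651 * 100 = 96.1%

96.1%


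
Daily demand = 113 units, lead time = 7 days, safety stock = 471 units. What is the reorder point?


Formula: ROP = (Daily Demand * Lead Time) + Safety Stock
Demand during lead time = 113 * 7 = 791 units
ROP = 791 + 471 = 1262 units

1262 units


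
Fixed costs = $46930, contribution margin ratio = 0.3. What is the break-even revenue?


Formula: BER = Fixed Costs / Contribution Margin Ratio
BER = $46930 / 0.3
BER = $156433.33 (to the nearest cent)

$156433.33


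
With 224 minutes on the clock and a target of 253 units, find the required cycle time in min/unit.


Formula: CT = Available Time / Number of Units
CT = 224 min / 253 units
CT = 0.89 min/unit

0.89 min/unit


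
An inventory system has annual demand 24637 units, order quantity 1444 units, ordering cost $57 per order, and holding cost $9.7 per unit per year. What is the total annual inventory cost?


TC = 24637/1444 * 57 + 1444/2 * 9.7

$7975.91


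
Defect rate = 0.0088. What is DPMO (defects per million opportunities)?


DPMO = defect_rate * 1000000 = 0.0088 * 1000000

8800


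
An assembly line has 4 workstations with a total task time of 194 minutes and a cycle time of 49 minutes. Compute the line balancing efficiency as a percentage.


Formula: Efficiency = Sum of Task Times / (N_stations * CT) * 100
Total station capacity = 4 stations * 49 min = 196 min
Efficiency = 194 / 196 * 100 = 99.0%

99.0%


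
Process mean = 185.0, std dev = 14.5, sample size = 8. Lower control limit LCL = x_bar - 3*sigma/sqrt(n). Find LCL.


LCL = 185.0 - 3 * 14.5 / sqrt(8)

169.62


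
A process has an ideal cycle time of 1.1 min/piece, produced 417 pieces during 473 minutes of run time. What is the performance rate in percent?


Formula: Performance = (Ideal CT * Total Count) / Run Time * 100
Ideal output time = 1.1 * 417 = 458.7 min
Performance = 458.7 / 473 * 100 = 97.0%

97.0%


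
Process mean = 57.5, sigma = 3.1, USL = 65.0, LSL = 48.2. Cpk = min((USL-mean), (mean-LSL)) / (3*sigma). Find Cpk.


Cpu = (65.0 - 57.5) / (3 * 3.1) = 0.81
Cpl = (57.5 - 48.2) / (3 * 3.1) = 1.0
Cpk = min(0.81, 1.0) = 0.81

0.81


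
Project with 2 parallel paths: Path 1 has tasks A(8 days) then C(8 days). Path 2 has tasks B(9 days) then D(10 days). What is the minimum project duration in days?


Path 1 = 8 + 8 = 16 days
Path 2 = 9 + 10 = 19 days
Duration = max(16, 19) = 19 days

19 days


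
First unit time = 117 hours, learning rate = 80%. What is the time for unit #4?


Formula: T_n = T_1 * (learning_rate)^(log2(n)) where learning_rate = rate/100
Doublings = log2(4) = 2
T_n = 117 * 0.8^2
T_n = 117 * 0.64 = 74.9 hours

74.9 hours


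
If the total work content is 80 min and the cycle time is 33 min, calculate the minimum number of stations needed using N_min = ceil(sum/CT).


Formula: N_min = ceil(Sum of Task Times / Cycle Time)
N_min = ceil(80 min / 33 min) = ceil(2.4242)
N_min = 3 stations

3


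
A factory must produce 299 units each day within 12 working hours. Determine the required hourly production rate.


Formula: Production Rate = Daily Demand / Available Hours
Rate = 299 units/day / 12 hours/day
Rate = 24.9 units/hour

24.9 units/hour


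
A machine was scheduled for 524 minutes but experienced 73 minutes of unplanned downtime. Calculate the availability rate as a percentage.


Formula: Availability = (Planned Time - Downtime) / Planned Time * 100
Uptime = 524 - 73 = 451 min
Availability = 451 / 524 * 100 = 86.1%

86.1%


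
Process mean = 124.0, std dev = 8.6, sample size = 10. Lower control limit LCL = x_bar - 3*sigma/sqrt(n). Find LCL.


LCL = 124.0 - 3 * 8.6 / sqrt(10)

115.84


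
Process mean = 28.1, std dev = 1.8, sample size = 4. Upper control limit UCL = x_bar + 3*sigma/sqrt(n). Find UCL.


UCL = 28.1 + 3 * 1.8 / sqrt(4)

30.8


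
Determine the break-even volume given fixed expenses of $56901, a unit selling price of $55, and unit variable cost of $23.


Formula: BEQ = Fixed Costs / (Price - Variable Cost)
Contribution margin = $55 - $23 = $32/unit
BEQ = ceil($56901 / $32/unit) = ceil(1778.16) = 1779 units

1779 units


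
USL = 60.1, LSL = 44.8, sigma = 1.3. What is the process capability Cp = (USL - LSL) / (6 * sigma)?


Cp = (60.1 - 44.8) / (6 * 1.3)

1.96


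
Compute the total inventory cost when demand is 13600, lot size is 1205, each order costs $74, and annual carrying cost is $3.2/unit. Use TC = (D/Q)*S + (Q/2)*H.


TC = 13600/1205 * 74 + 1205/2 * 3.2

$2763.19


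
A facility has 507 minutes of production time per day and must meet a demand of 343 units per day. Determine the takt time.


Formula: Takt Time = Available Production Time / Customer Demand
Takt = 507 min/day / 343 units/day
Takt = 1.48 min/unit

1.48 min/unit


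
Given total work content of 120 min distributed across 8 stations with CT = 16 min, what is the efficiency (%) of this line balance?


Formula: Efficiency = Sum of Task Times / (N_stations * CT) * 100
Total station capacity = 8 stations * 16 min = 128 min
Efficiency = 120 / 128 * 100 = 93.8%

93.8%


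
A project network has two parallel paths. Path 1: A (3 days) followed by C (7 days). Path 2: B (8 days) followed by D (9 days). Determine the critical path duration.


Path 1 = 3 + 7 = 10 days
Path 2 = 8 + 9 = 17 days
Duration = max(10, 17) = 17 days

17 days


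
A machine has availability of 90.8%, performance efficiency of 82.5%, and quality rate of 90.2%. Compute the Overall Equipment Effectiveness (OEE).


Formula: OEE = Availability * Performance * Quality / 10000
A * P = 90.8% * 82.5% / 100 = 74.91%
OEE = 74.91% * 90.2% / 100 = 67.6%

67.6%


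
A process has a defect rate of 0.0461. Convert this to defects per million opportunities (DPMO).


DPMO = defect_rate * 1000000 = 0.0461 * 1000000

46100


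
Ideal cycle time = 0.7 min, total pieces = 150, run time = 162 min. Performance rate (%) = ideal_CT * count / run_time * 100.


Formula: Performance = (Ideal CT * Total Count) / Run Time * 100
Ideal output time = 0.7 * 150 = 105.0 min
Performance = 105.0 / 162 * 100 = 64.8%

64.8%


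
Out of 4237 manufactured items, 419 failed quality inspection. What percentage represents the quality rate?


Formula: Quality Rate = Good Pieces / Total Pieces * 100
Good pieces = 4237 - 419 = 3818
QR = 3818 / 4237 * 100 = 90.1%

90.1%


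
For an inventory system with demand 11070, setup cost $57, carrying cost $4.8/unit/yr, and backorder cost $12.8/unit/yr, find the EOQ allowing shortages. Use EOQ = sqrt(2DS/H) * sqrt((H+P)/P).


Formula: EOQ* = sqrt(2DS/H) * sqrt((H+P)/P)
Base EOQ = sqrt(2*11070*57/4.8) = 512.75 units
Correction = sqrt((4.8+12.8)/12.8) = 1.1726
EOQ* = 512.75 * 1.1726 = 601.3 units

601.3 units


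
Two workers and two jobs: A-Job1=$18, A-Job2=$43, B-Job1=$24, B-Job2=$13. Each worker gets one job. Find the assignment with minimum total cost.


Option 1: A->1 + B->2 = $18 + $13 = $31
Option 2: A->2 + B->1 = $43 + $24 = $67
Min cost = min($31, $67) = $31

$31


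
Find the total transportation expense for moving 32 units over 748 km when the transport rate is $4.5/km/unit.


TC = dist * cost * units = 748 * 4.5 * 32 = $107712.00

$107712.00


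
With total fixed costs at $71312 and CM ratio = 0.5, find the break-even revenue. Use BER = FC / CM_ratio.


Formula: BER = Fixed Costs / Contribution Margin Ratio
BER = $71312 / 0.5
BER = $142624.00 (to the nearest cent)

$142624.00


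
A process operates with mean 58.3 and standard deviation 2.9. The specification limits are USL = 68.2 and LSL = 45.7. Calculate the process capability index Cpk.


Cpu = (68.2 - 58.3) / (3 * 2.9) = 1.14
Cpl = (58.3 - 45.7) / (3 * 2.9) = 1.45
Cpk = min(1.14, 1.45) = 1.14

1.14


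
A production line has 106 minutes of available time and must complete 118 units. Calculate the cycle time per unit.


Formula: CT = Available Time / Number of Units
CT = 106 min / 118 units
CT = 0.9 min/unit

0.9 min/unit


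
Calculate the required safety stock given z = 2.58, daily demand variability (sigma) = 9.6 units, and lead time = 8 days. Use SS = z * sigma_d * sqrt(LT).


Formula: SS = z * sigma_d * sqrt(LT)
sqrt(LT) = sqrt(8) = 2.8284
SS = 2.58 * 9.6 * 2.8284
SS = 70.1 units

70.1 units


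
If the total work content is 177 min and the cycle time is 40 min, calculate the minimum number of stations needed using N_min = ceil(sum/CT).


Formula: N_min = ceil(Sum of Task Times / Cycle Time)
N_min = ceil(177 min / 40 min) = ceil(4.425)
N_min = 5 stations

5


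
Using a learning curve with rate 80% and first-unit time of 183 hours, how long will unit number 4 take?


Formula: T_n = T_1 * (learning_rate)^(log2(n)) where learning_rate = rate/100
Doublings = log2(4) = 2
T_n = 183 * 0.8^2
T_n = 183 * 0.64 = 117.1 hours

117.1 hours


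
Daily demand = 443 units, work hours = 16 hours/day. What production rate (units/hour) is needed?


Formula: Production Rate = Daily Demand / Available Hours
Rate = 443 units/day / 16 hours/day
Rate = 27.7 units/hour

27.7 units/hour


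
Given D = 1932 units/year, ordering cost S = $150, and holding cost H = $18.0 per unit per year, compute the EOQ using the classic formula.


Formula: EOQ = sqrt(2 * D * S / H)
Numerator: 2 * 1932 * 150 = 579600
2DS/H = 579600 / 18.0 = 32200.0
EOQ = sqrt(32200.0) = 179.4 units

179.4 units


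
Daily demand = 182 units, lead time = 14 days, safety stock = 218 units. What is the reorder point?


Formula: ROP = (Daily Demand * Lead Time) + Safety Stock
Demand during lead time = 182 * 14 = 2548 units
ROP = 2548 + 218 = 2766 units

2766 units


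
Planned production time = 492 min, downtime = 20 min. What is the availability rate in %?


Formula: Availability = (Planned Time - Downtime) / Planned Time * 100
Uptime = 492 - 20 = 472 min
Availability = 472 / 492 * 100 = 95.9%

95.9%


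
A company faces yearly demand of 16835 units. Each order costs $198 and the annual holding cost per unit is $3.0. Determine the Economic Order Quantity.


Formula: EOQ = sqrt(2 * D * S / H)
Numerator: 2 * 16835 * 198 = 6666660
2DS/H = 6666660 / 3.0 = 2222220.0
EOQ = sqrt(2222220.0) = 1490.7 units

1490.7 units


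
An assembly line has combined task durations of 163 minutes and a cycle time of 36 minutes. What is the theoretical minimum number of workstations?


Formula: N_min = ceil(Sum of Task Times / Cycle Time)
N_min = ceil(163 min / 36 min) = ceil(4.5278)
N_min = 5 stations

5


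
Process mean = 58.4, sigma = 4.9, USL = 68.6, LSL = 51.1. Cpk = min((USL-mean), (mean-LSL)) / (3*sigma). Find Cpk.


Cpu = (68.6 - 58.4) / (3 * 4.9) = 0.69
Cpl = (58.4 - 51.1) / (3 * 4.9) = 0.5
Cpk = min(0.69, 0.5) = 0.5

0.5


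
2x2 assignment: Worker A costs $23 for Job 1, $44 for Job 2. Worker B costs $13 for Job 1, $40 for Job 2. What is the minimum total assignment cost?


Option 1: A->1 + B->2 = $23 + $40 = $63
Option 2: A->2 + B->1 = $44 + $13 = $57
Min cost = min($63, $57) = $57

$57


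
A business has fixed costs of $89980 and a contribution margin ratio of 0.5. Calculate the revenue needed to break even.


Formula: BER = Fixed Costs / Contribution Margin Ratio
BER = $89980 / 0.5
BER = $179960.00 (to the nearest cent)

$179960.00


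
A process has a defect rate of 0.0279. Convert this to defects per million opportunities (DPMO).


DPMO = defect_rate * 1000000 = 0.0279 * 1000000

27900


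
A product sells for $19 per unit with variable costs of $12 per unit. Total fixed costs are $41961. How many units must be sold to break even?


Formula: BEQ = Fixed Costs / (Price - Variable Cost)
Contribution margin = $19 - $12 = $7/unit
BEQ = ceil($41961 / $7/unit) = ceil(5994.43) = 5995 units

5995 units


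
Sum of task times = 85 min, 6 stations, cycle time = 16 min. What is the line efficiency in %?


Formula: Efficiency = Sum of Task Times / (N_stations * CT) * 100
Total station capacity = 6 stations * 16 min = 96 min
Efficiency = 85 / 96 * 100 = 88.5%

88.5%


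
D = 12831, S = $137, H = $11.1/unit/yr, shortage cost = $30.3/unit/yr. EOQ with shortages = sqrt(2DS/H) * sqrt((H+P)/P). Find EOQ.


Formula: EOQ* = sqrt(2DS/H) * sqrt((H+P)/P)
Base EOQ = sqrt(2*12831*137/11.1) = 562.79 units
Correction = sqrt((11.1+30.3)/30.3) = 1.1689
EOQ* = 562.79 * 1.1689 = 657.8 units

657.8 units


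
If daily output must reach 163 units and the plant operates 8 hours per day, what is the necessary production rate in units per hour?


Formula: Production Rate = Daily Demand / Available Hours
Rate = 163 units/day / 8 hours/day
Rate = 20.4 units/hour

20.4 units/hour


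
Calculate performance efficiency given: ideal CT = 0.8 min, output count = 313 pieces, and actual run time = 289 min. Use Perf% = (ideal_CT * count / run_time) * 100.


Formula: Performance = (Ideal CT * Total Count) / Run Time * 100
Ideal output time = 0.8 * 313 = 250.4 min
Performance = 250.4 / 289 * 100 = 86.6%

86.6%


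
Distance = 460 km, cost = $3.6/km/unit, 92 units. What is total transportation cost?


TC = dist * cost * units = 460 * 3.6 * 92 = $152352.00

$152352.00


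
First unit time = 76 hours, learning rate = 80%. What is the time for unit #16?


Formula: T_n = T_1 * (learning_rate)^(log2(n)) where learning_rate = rate/100
Doublings = log2(16) = 4
T_n = 76 * 0.8^4
T_n = 76 * 0.4096 = 31.1 hours

31.1 hours


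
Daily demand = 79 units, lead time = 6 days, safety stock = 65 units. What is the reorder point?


Formula: ROP = (Daily Demand * Lead Time) + Safety Stock
Demand during lead time = 79 * 6 = 474 units
ROP = 474 + 65 = 539 units

539 units


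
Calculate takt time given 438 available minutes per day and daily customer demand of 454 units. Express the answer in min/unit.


Formula: Takt Time = Available Production Time / Customer Demand
Takt = 438 min/day / 454 units/day
Takt = 0.96 min/unit

0.96 min/unit


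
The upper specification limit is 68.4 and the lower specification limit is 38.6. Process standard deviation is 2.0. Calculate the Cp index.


Cp = (68.4 - 38.6) / (6 * 2.0)

2.48


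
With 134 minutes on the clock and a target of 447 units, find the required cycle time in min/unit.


Formula: CT = Available Time / Number of Units
CT = 134 min / 447 units
CT = 0.3 min/unit

0.3 min/unit


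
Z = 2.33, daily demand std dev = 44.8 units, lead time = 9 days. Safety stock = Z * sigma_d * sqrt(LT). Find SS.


Formula: SS = z * sigma_d * sqrt(LT)
sqrt(LT) = sqrt(9) = 3.0
SS = 2.33 * 44.8 * 3.0
SS = 313.2 units

313.2 units


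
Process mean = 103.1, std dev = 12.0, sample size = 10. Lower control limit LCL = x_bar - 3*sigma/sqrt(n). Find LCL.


LCL = 103.1 - 3 * 12.0 / sqrt(10)

91.72


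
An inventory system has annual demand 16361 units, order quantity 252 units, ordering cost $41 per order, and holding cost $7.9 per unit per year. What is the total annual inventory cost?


TC = 16361/252 * 41 + 252/2 * 7.9

$3657.31


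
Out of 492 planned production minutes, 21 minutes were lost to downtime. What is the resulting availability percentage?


Formula: Availability = (Planned Time - Downtime) / Planned Time * 100
Uptime = 492 - 21 = 471 min
Availability = 471 / 492 * 100 = 95.7%

95.7%


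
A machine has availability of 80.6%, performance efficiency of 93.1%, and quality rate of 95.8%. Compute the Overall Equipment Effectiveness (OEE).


Formula: OEE = Availability * Performance * Quality / 10000
A * P = 80.6% * 93.1% / 100 = 75.04%
OEE = 75.04% * 95.8% / 100 = 71.9%

71.9%


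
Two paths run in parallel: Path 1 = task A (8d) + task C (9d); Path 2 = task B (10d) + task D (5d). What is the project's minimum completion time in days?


Path 1 = 8 + 9 = 17 days
Path 2 = 10 + 5 = 15 days
Duration = max(17, 15) = 17 days

17 days


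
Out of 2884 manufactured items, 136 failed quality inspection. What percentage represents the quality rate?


Formula: Quality Rate = Good Pieces / Total Pieces * 100
Good pieces = 2884 - 136 = 2748
QR = 2748 / 2884 * 100 = 95.3%

95.3%


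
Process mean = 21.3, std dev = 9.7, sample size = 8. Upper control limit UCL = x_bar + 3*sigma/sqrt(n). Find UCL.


UCL = 21.3 + 3 * 9.7 / sqrt(8)

31.59


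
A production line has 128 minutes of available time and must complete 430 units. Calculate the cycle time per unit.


Formula: CT = Available Time / Number of Units
CT = 128 min / 430 units
CT = 0.3 min/unit

0.3 min/unit


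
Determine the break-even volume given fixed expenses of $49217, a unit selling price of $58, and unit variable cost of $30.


Formula: BEQ = Fixed Costs / (Price - Variable Cost)
Contribution margin = $58 - $30 = $28/unit
BEQ = ceil($49217 / $28/unit) = ceil(1757.75) = 1758 units

1758 units


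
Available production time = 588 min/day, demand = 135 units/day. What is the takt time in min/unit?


Formula: Takt Time = Available Production Time / Customer Demand
Takt = 588 min/day / 135 units/day
Takt = 4.36 min/unit

4.36 min/unit


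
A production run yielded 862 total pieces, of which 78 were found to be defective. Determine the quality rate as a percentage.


Formula: Quality Rate = Good Pieces / Total Pieces * 100
Good pieces = 862 - 78 = 784
QR = 784 / 862 * 100 = 91.0%

91.0%


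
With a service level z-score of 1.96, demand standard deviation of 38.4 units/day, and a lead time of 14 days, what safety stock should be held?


Formula: SS = z * sigma_d * sqrt(LT)
sqrt(LT) = sqrt(14) = 3.7417
SS = 1.96 * 38.4 * 3.7417
SS = 281.6 units

281.6 units


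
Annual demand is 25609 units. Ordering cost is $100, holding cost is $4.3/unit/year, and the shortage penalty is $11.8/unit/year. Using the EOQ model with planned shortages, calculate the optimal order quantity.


Formula: EOQ* = sqrt(2DS/H) * sqrt((H+P)/P)
Base EOQ = sqrt(2*25609*100/4.3) = 1091.38 units
Correction = sqrt((4.3+11.8)/11.8) = 1.16808
EOQ* = 1091.38 * 1.16808 = 1274.8 units

1274.8 units


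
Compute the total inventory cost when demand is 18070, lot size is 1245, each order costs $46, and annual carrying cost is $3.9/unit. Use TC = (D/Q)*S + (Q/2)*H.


TC = 18070/1245 * 46 + 1245/2 * 3.9

$3095.40


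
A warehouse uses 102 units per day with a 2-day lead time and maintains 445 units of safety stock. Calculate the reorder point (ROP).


Formula: ROP = (Daily Demand * Lead Time) + Safety Stock
Demand during lead time = 102 * 2 = 204 units
ROP = 204 + 445 = 649 units

649 units


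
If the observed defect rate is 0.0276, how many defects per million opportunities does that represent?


DPMO = defect_rate * 1000000 = 0.0276 * 1000000

27600


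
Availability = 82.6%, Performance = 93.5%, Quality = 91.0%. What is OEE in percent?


Formula: OEE = Availability * Performance * Quality / 10000
A * P = 82.6% * 93.5% / 100 = 77.23%
OEE = 77.23% * 91.0% / 100 = 70.3%

70.3%


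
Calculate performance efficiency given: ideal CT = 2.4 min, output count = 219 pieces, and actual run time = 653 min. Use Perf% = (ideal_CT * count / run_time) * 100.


Formula: Performance = (Ideal CT * Total Count) / Run Time * 100
Ideal output time = 2.4 * 219 = 525.6 min
Performance = 525.6 / 653 * 100 = 80.5%

80.5%


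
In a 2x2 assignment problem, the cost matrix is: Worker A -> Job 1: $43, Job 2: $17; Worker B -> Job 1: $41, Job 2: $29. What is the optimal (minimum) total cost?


Option 1: A->1 + B->2 = $43 + $29 = $72
Option 2: A->2 + B->1 = $17 + $41 = $58
Min cost = min($72, $58) = $58

$58


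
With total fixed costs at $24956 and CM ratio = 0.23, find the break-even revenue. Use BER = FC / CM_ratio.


Formula: BER = Fixed Costs / Contribution Margin Ratio
BER = $24956 / 0.23
BER = $108504.35 (to the nearest cent)

$108504.35


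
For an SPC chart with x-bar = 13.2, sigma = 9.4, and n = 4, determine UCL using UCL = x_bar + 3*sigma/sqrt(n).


UCL = 13.2 + 3 * 9.4 / sqrt(4)

27.3


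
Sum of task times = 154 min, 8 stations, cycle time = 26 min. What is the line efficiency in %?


Formula: Efficiency = Sum of Task Times / (N_stations * CT) * 100
Total station capacity = 8 stations * 26 min = 208 min
Efficiency = 154 / 208 * 100 = 74.0%

74.0%


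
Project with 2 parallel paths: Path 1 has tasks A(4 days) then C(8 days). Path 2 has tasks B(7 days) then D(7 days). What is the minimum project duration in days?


Path 1 = 4 + 8 = 12 days
Path 2 = 7 + 7 = 14 days
Duration = max(12, 14) = 14 days

14 days


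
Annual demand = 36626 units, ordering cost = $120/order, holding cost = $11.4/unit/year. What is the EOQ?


Formula: EOQ = sqrt(2 * D * S / H)
Numerator: 2 * 36626 * 120 = 8790240
2DS/H = 8790240 / 11.4 = 771073.7
EOQ = sqrt(771073.7) = 878.1 units

878.1 units


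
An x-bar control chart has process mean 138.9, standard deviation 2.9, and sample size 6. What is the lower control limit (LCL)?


LCL = 138.9 - 3 * 2.9 / sqrt(6)

135.35


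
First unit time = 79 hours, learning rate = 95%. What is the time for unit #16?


Formula: T_n = T_1 * (learning_rate)^(log2(n)) where learning_rate = rate/100
Doublings = log2(16) = 4
T_n = 79 * 0.95^4
T_n = 79 * 0.8145 = 64.3 hours

64.3 hours


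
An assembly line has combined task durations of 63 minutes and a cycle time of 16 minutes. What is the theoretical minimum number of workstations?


Formula: N_min = ceil(Sum of Task Times / Cycle Time)
N_min = ceil(63 min / 16 min) = ceil(3.9375)
N_min = 4 stations

4


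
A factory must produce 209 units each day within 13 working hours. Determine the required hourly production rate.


Formula: Production Rate = Daily Demand / Available Hours
Rate = 209 units/day / 13 hours/day
Rate = 16.1 units/hour

16.1 units/hour


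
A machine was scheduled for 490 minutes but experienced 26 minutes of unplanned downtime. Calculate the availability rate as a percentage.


Formula: Availability = (Planned Time - Downtime) / Planned Time * 100
Uptime = 490 - 26 = 464 min
Availability = 464 / 490 * 100 = 94.7%

94.7%


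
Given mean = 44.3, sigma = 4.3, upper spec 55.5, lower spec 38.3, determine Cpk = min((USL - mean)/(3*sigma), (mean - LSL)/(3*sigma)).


Cpu = (55.5 - 44.3) / (3 * 4.3) = 0.87
Cpl = (44.3 - 38.3) / (3 * 4.3) = 0.47
Cpk = min(0.87, 0.47) = 0.47

0.47


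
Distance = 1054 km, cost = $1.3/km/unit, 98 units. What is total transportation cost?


TC = dist * cost * units = 1054 * 1.3 * 98 = $134279.60

$134279.60


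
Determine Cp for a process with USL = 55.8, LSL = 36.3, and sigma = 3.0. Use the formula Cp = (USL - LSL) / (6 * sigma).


Cp = (55.8 - 36.3) / (6 * 3.0)

1.08


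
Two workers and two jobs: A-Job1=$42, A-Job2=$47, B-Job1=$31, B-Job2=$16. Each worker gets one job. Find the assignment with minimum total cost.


Option 1: A->1 + B->2 = $42 + $16 = $58
Option 2: A->2 + B->1 = $47 + $31 = $78
Min cost = min($58, $78) = $58

$58


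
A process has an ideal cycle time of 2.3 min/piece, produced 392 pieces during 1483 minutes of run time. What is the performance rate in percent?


Formula: Performance = (Ideal CT * Total Count) / Run Time * 100
Ideal output time = 2.3 * 392 = 901.6 min
Performance = 901.6 / 1483 * 100 = 60.8%

60.8%


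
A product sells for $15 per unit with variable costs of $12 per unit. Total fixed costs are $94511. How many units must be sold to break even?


Formula: BEQ = Fixed Costs / (Price - Variable Cost)
Contribution margin = $15 - $12 = $3/unit
BEQ = ceil($94511 / $3/unit) = ceil(31503.67) = 31504 units

31504 units


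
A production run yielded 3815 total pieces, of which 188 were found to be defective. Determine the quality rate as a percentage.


Formula: Quality Rate = Good Pieces / Total Pieces * 100
Good pieces = 3815 - 188 = 3627
QR = 3627 / 3815 * 100 = 95.1%

95.1%


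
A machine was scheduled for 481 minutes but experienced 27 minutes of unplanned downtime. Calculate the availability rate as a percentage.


Formula: Availability = (Planned Time - Downtime) / Planned Time * 100
Uptime = 481 - 27 = 454 min
Availability = 454 / 481 * 100 = 94.4%

94.4%


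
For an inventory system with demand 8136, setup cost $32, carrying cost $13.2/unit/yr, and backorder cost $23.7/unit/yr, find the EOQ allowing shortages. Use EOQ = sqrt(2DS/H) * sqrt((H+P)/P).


Formula: EOQ* = sqrt(2DS/H) * sqrt((H+P)/P)
Base EOQ = sqrt(2*8136*32/13.2) = 198.61 units
Correction = sqrt((13.2+23.7)/23.7) = 1.24778
EOQ* = 198.61 * 1.24778 = 247.8 units

247.8 units


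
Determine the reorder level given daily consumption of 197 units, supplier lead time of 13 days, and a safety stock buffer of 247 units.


Formula: ROP = (Daily Demand * Lead Time) + Safety Stock
Demand during lead time = 197 * 13 = 2561 units
ROP = 2561 + 247 = 2808 units

2808 units


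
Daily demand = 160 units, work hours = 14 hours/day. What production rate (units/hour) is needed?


Formula: Production Rate = Daily Demand / Available Hours
Rate = 160 units/day / 14 hours/day
Rate = 11.4 units/hour

11.4 units/hour


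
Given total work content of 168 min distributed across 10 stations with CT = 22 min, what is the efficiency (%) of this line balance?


Formula: Efficiency = Sum of Task Times / (N_stations * CT) * 100
Total station capacity = 10 stations * 22 min = 220 min
Efficiency = 168 / 220 * 100 = 76.4%

76.4%


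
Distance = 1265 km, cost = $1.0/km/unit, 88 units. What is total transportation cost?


TC = dist * cost * units = 1265 * 1.0 * 88 = $111320.00

$111320.00


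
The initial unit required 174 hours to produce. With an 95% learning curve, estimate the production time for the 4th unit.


Formula: T_n = T_1 * (learning_rate)^(log2(n)) where learning_rate = rate/100
Doublings = log2(4) = 2
T_n = 174 * 0.95^2
T_n = 174 * 0.9025 = 157.0 hours

157.0 hours


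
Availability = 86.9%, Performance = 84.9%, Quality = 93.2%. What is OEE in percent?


Formula: OEE = Availability * Performance * Quality / 10000
A * P = 86.9% * 84.9% / 100 = 73.78%
OEE = 73.78% * 93.2% / 100 = 68.8%

68.8%


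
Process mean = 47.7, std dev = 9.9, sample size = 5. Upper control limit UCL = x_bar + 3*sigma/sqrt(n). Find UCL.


UCL = 47.7 + 3 * 9.9 / sqrt(5)

60.98


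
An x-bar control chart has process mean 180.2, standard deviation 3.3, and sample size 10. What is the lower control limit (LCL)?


LCL = 180.2 - 3 * 3.3 / sqrt(10)

177.07


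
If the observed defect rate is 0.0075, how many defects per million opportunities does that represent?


DPMO = defect_rate * 1000000 = 0.0075 * 1000000

7500


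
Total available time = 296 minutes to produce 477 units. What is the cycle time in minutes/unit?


Formula: CT = Available Time / Number of Units
CT = 296 min / 477 units
CT = 0.62 min/unit

0.62 min/unit


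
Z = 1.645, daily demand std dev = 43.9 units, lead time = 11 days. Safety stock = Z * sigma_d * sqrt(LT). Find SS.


Formula: SS = z * sigma_d * sqrt(LT)
sqrt(LT) = sqrt(11) = 3.3166
SS = 1.645 * 43.9 * 3.3166
SS = 239.5 units

239.5 units


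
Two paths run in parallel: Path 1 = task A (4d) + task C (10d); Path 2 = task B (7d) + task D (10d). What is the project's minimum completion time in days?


Path 1 = 4 + 10 = 14 days
Path 2 = 7 + 10 = 17 days
Duration = max(14, 17) = 17 days

17 days


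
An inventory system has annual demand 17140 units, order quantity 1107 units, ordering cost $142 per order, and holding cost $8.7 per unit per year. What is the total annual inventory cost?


TC = 17140/1107 * 142 + 1107/2 * 8.7

$7014.08


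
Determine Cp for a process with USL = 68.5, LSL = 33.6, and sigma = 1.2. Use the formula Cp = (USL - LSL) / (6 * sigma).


Cp = (68.5 - 33.6) / (6 * 1.2)

4.85


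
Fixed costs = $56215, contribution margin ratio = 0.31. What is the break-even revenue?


Formula: BER = Fixed Costs / Contribution Margin Ratio
BER = $56215 / 0.31
BER = $181338.71 (to the nearest cent)

$181338.71


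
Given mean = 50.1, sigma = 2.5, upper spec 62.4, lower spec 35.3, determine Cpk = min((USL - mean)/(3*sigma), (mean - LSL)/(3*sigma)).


Cpu = (62.4 - 50.1) / (3 * 2.5) = 1.64
Cpl = (50.1 - 35.3) / (3 * 2.5) = 1.97
Cpk = min(1.64, 1.97) = 1.64

1.64


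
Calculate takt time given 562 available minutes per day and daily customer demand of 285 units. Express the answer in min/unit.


Formula: Takt Time = Available Production Time / Customer Demand
Takt = 562 min/day / 285 units/day
Takt = 1.97 min/unit

1.97 min/unit


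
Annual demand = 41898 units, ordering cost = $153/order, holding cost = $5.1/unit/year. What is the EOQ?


Formula: EOQ = sqrt(2 * D * S / H)
Numerator: 2 * 41898 * 153 = 12820788
2DS/H = 12820788 / 5.1 = 2513880.0
EOQ = sqrt(2513880.0) = 1585.5 units

1585.5 units


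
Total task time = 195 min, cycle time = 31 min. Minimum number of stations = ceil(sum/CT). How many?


Formula: N_min = ceil(Sum of Task Times / Cycle Time)
N_min = ceil(195 min / 31 min) = ceil(6.2903)
N_min = 7 stations

7


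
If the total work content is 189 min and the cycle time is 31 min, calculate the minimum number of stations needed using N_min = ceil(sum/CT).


Formula: N_min = ceil(Sum of Task Times / Cycle Time)
N_min = ceil(189 min / 31 min) = ceil(6.0968)
N_min = 7 stations

7


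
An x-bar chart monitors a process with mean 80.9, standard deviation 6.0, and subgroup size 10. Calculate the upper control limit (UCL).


UCL = 80.9 + 3 * 6.0 / sqrt(10)

86.59
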